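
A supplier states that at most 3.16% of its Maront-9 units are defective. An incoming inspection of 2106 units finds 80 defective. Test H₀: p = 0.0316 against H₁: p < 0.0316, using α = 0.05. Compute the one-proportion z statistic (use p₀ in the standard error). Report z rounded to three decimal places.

z = 1.675

p̂ = 80/2106 ≈ 0.037987.
Under H₀, SE = √(0.0316·0.9684/2106) = √(1.45306e-05) = 0.003812.
z = (0.037987 − 0.0316)/0.003812 = 0.006387/0.003812 = 1.675.
p-value = P(Z < 1.675) ≈ 0.9531. With α = 0.05, fail to reject H₀.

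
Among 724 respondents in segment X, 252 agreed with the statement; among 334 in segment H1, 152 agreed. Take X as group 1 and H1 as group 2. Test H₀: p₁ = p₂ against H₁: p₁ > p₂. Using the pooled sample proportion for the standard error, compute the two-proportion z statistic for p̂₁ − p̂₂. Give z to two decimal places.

p̂₁ = 252/724 = 0.3481, p̂₂ = 152/334 = 0.4551.
Pooled p̂ = (252+152)/(724+334) = 404/1058 = 0.3819.
SE = √(0.236041 × 0.00437523) = 0.0321.
z = (0.3481 − 0.4551)/0.0321 = -0.1070/0.0321 = -3.33.
p-value = P(Z > -3.330) ≈ 0.9996.

z = -3.33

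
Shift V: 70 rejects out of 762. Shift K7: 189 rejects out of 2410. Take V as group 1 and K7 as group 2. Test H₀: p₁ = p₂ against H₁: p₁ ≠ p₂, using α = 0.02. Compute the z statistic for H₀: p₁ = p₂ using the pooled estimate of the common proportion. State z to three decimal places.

p̂₁ = 70/762 ≈ 0.09186, p̂₂ = 189/2410 ≈ 0.07842.
Pooled p̂ = (70+189)/(762+2410) = 259/3172 = 0.08165.
SE = √(p̂(1−p̂)(1/n₁+1/n₂)) = √(0.08165·0.91835·0.00172727) = √(0.000129519) = 0.01138.
z = (0.09186 − 0.07842)/0.01138 = 0.01344/0.01138 = 1.181.
p-value = 2·P(Z > 1.181) ≈ 0.2376; since p > α = 0.02, fail to reject H₀.

z = 1.181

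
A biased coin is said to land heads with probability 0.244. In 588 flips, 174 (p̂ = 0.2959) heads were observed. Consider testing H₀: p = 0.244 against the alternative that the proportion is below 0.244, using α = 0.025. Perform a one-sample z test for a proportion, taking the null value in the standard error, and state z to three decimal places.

z = 2.931

p̂ = 174/588 ≈ 0.295918.
SE = √(p₀(1−p₀)/n) = √(0.18446/588) = 0.017712.
z = (0.295918 − 0.244)/0.017712 = 0.051918/0.017712 = 2.931.
p-value = P(Z < 2.931) ≈ 0.9983, so at α = 0.025 we fail to reject H₀.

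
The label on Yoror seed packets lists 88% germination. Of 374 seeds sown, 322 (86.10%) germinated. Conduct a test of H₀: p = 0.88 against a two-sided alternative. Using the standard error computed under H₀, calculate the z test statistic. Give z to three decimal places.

z = -1.133

p̂ = 322/374 ≈ 0.86096.
Standard error under H₀: √(0.88×0.12/374) = 0.01680.
z = (0.86096 − 0.88)/0.01680 = -0.01904/0.01680 = -1.133.
Two-sided p-value ≈ 2·Φ(−1.133) = 0.2572.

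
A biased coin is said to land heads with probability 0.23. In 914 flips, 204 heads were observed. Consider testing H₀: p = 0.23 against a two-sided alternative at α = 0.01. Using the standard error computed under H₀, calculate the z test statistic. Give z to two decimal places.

z = -0.49

p̂ = 204/914 ≈ 0.2232.
Under H₀, SE = √(0.23·0.77/914) = √(0.000193764) = 0.0139.
z = (0.2232 − 0.23)/0.0139 = -0.0068/0.0139 = -0.49.
Two-sided p-value ≈ 2·Φ(−0.489) = 0.6249, so at α = 0.01 we fail to reject H₀.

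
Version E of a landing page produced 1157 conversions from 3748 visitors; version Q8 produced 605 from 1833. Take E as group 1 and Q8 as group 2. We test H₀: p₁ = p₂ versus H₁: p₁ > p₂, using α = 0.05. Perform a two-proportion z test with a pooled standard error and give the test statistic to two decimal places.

z = -1.61

p̂₁ = 1157/3748 ≈ 0.30870, p̂₂ = 605/1833 ≈ 0.33006.
Pooled p̂ = (1157+605)/(3748+1833) = 1762/5581 = 0.31571.
SE = √(0.216039 × 0.000812363) = 0.01325.
z = (0.30870 − 0.33006)/0.01325 = -0.02136/0.01325 = -1.61.
p-value = P(Z > -1.613) ≈ 0.9466, so at α = 0.05 we fail to reject H₀.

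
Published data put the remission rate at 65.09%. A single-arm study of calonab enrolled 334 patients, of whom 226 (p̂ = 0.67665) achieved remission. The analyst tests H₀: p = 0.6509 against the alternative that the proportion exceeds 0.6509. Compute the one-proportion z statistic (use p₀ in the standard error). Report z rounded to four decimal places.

p̂ = 226/334 = 0.676647.
SE = √(p₀(1−p₀)/n) = √(0.22723/334) = 0.026083.
z = (0.676647 − 0.6509)/0.026083 = 0.025747/0.026083 = 0.9871.

z = 0.9871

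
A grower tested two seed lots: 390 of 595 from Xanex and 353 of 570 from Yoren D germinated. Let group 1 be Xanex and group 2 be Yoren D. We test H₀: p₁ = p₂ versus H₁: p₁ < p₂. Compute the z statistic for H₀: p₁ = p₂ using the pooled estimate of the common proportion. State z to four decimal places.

p̂₁ = 390/595 = 0.655462, p̂₂ = 353/570 = 0.619298.
Pooled p̂ = (390+353)/(595+570) = 743/1165 = 0.637768.
SE = √(p̂(1−p̂)(1/n₁+1/n₂)) = √(0.637768·0.362232·0.00343506) = √(0.000793567) = 0.028170.
z = (0.655462 − 0.619298)/0.028170 = 0.036164/0.028170 = 1.2838.

z = 1.2838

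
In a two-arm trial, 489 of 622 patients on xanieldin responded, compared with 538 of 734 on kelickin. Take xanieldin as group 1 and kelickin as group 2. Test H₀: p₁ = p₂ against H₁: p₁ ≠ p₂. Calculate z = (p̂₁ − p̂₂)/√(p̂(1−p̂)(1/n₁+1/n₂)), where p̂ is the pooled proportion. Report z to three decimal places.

p̂₁ = 489/622 ≈ 0.78617, p̂₂ = 538/734 ≈ 0.73297.
Pooled p̂ = (489+538)/(622+734) = 1027/1356 = 0.75737.
SE = √(0.183758 × 0.00297011) = 0.02336.
z = (0.78617 − 0.73297)/0.02336 = 0.05320/0.02336 = 2.277.
p-value = 2·P(Z > 2.277) ≈ 0.0228.

z = 2.277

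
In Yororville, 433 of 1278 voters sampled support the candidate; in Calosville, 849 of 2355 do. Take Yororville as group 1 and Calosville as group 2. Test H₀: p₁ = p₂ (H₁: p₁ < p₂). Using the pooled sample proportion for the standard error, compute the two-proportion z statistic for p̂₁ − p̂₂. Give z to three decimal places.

p̂₁ = 433/1278 ≈ 0.33881, p̂₂ = 849/2355 ≈ 0.36051.
Pooled p̂ = (433+849)/(1278+2355) = 1282/3633 = 0.35288.
SE = √(p̂(1−p̂)(1/n₁+1/n₂)) = √(0.35288·0.64712·0.0012071) = √(0.000275647) = 0.01660.
z = (0.33881 − 0.36051)/0.01660 = -0.02170/0.01660 = -1.307.

z = -1.307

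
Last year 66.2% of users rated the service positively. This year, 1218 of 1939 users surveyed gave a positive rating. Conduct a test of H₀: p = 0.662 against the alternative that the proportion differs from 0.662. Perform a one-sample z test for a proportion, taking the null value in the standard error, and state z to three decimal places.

z = -3.150

p̂ = 1218/1939 = 0.628159.
Standard error under H₀: √(0.662×0.338/1939) = 0.010742.
z = (0.628159 − 0.662)/0.010742 = -0.033841/0.010742 = -3.150.
p-value = 2·P(Z > 3.150) ≈ 0.0016.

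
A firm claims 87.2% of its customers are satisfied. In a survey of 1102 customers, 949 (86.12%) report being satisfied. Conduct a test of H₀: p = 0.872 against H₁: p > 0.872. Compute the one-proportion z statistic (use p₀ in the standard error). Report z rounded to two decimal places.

z = -1.08

p̂ = 949/1102 ≈ 0.86116.
Standard error under H₀: √(0.872×0.128/1102) = 0.01006.
z = (0.86116 − 0.872)/0.01006 = -0.01084/0.01006 = -1.08.
p-value = P(Z > -1.077) ≈ 0.8592.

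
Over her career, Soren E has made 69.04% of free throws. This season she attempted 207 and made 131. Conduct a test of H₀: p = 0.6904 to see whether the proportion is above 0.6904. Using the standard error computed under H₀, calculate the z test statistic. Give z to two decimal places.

p̂ = 131/207 = 0.6329.
Standard error under H₀: √(0.6904×0.3096/207) = 0.0321.
z = (0.6329 − 0.6904)/0.0321 = -0.0575/0.0321 = -1.79.
p-value = P(Z > -1.791) ≈ 0.9633.

z = -1.79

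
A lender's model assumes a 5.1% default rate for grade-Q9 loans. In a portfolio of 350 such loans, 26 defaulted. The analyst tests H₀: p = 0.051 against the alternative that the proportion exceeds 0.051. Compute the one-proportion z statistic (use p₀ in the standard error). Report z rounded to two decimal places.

p̂ = 26/350 = 0.07429.
Under H₀, SE = √(0.051·0.949/350) = √(0.000138283) = 0.01176.
z = (0.07429 − 0.051)/0.01176 = 0.02329/0.01176 = 1.98.
p-value = P(Z > 1.980) ≈ 0.0238.

z = 1.98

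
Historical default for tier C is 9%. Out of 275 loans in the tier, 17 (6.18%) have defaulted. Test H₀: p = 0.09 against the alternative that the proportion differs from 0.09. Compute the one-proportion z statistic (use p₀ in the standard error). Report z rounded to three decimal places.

p̂ = 17/275 ≈ 0.06182.
Under H₀, SE = √(0.09·0.91/275) = √(0.000297818) = 0.01726.
z = (0.06182 − 0.09)/0.01726 = -0.02818/0.01726 = -1.633.
p-value = 2·P(Z > 1.633) ≈ 0.1025.

z = -1.633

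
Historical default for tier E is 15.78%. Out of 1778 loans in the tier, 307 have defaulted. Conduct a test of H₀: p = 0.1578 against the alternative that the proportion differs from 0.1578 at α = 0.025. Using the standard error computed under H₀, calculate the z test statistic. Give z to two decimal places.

p̂ = 307/1778 ≈ 0.17267.
Standard error under H₀: √(0.1578×0.8422/1778) = 0.00865.
z = (0.17267 − 0.1578)/0.00865 = 0.01487/0.00865 = 1.72.
p-value = 2·P(Z > 1.719) ≈ 0.0855, so at α = 0.025 we fail to reject H₀.

z = 1.72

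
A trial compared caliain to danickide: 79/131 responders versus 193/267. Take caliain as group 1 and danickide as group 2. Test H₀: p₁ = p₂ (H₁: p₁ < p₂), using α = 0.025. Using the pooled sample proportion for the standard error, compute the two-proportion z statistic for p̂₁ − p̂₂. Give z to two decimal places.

p̂₁ = 79/131 ≈ 0.6031, p̂₂ = 193/267 ≈ 0.7228.
Pooled p̂ = (79+193)/(131+267) = 272/398 = 0.6834.
SE = √(p̂(1−p̂)(1/n₁+1/n₂)) = √(0.6834·0.3166·0.0113789) = √(0.00246192) = 0.0496.
z = (0.6031 − 0.7228)/0.0496 = -0.1197/0.0496 = -2.41.
p-value = P(Z < -2.414) ≈ 0.0079. With α = 0.025, reject H₀.

z = -2.41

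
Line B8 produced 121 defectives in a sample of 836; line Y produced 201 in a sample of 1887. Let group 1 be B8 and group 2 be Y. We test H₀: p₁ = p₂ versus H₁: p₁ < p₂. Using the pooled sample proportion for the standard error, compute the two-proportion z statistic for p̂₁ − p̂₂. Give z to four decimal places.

z = 2.8488

p̂₁ = 121/836 ≈ 0.144737, p̂₂ = 201/1887 ≈ 0.106518.
Pooled p̂ = (121+201)/(836+1887) = 322/2723 = 0.118252.
SE = √(0.104268 × 0.00172611) = 0.013416.
z = (0.144737 − 0.106518)/0.013416 = 0.038219/0.013416 = 2.8488.
p-value = P(Z < 2.849) ≈ 0.9978.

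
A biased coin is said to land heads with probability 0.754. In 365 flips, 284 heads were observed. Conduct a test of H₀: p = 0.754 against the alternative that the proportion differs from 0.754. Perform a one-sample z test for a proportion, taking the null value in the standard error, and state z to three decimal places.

p̂ = 284/365 = 0.77808.
Under H₀, SE = √(0.754·0.246/365) = √(0.000508175) = 0.02254.
z = (0.77808 − 0.754)/0.02254 = 0.02408/0.02254 = 1.068.

z = 1.068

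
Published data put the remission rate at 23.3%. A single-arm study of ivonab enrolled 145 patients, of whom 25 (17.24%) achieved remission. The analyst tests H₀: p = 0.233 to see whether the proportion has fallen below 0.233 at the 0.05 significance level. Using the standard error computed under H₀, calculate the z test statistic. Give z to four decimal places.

z = -1.7258

p̂ = 25/145 = 0.172414.
Under H₀, SE = √(0.233·0.767/145) = √(0.00123249) = 0.035107.
z = (0.172414 − 0.233)/0.035107 = -0.060586/0.035107 = -1.7258.
p-value = P(Z < -1.726) ≈ 0.0422. With α = 0.05, reject H₀.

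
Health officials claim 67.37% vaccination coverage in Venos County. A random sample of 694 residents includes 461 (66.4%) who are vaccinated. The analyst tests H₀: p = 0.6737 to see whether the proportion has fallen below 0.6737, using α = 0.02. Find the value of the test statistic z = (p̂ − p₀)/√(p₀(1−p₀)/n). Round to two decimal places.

p̂ = 461/694 = 0.6643.
Standard error under H₀: √(0.6737×0.3263/694) = 0.0178.
z = (0.6643 − 0.6737)/0.0178 = -0.0094/0.0178 = -0.53.
p-value = P(Z < -0.530) ≈ 0.2980, so at α = 0.02 we fail to reject H₀.

z = -0.53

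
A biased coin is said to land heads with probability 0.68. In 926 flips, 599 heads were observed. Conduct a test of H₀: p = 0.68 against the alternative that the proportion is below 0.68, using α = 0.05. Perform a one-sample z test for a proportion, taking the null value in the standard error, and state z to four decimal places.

z = -2.1613

p̂ = 599/926 = 0.6468683.
SE = √(p₀(1−p₀)/n) = √(0.2176/926) = 0.0153294.
z = (0.6468683 − 0.68)/0.0153294 = -0.0331317/0.0153294 = -2.1613.
p-value = P(Z < -2.161) ≈ 0.0153. With α = 0.05, reject H₀.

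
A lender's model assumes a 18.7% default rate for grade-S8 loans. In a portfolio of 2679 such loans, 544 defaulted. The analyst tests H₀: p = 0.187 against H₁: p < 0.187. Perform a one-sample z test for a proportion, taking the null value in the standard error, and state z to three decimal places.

p̂ = 544/2679 = 0.203061.
SE = √(p₀(1−p₀)/n) = √(0.15203/2679) = 0.007533.
z = (0.203061 − 0.187)/0.007533 = 0.016061/0.007533 = 2.132.

z = 2.132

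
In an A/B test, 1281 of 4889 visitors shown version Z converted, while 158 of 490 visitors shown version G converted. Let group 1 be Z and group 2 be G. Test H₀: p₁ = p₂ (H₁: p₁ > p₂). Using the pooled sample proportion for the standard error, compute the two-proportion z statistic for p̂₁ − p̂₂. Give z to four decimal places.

z = -2.8810

p̂₁ = 1281/4889 = 0.262017, p̂₂ = 158/490 = 0.322449.
Pooled p̂ = (1281+158)/(4889+490) = 1439/5379 = 0.267522.
SE = √(0.195954 × 0.00224536) = 0.020976.
z = (0.262017 − 0.322449)/0.020976 = -0.060432/0.020976 = -2.8810.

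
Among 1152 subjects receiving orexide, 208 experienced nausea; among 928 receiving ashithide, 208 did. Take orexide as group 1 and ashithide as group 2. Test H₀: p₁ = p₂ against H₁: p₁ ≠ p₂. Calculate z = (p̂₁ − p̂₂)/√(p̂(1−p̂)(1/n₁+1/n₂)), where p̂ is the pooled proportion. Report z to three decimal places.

p̂₁ = 208/1152 ≈ 0.180556, p̂₂ = 208/928 ≈ 0.224138.
Pooled p̂ = (208+208)/(1152+928) = 416/2080 = 0.200000.
SE = √(0.16 × 0.00194564) = 0.017644.
z = (0.180556 − 0.224138)/0.017644 = -0.043582/0.017644 = -2.470.

z = -2.470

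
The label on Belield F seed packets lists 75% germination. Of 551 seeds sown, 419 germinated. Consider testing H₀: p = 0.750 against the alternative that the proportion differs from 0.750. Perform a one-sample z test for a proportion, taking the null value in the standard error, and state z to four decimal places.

p̂ = 419/551 ≈ 0.760436.
Standard error under H₀: √(0.75×0.25/551) = 0.018447.
z = (0.760436 − 0.75)/0.018447 = 0.010436/0.018447 = 0.5657.
p-value = 2·P(Z > 0.566) ≈ 0.5716.

z = 0.5657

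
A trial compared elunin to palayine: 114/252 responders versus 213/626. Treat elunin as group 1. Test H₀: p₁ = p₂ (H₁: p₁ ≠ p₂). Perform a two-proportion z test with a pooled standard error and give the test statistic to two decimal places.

p̂₁ = 114/252 = 0.4524, p̂₂ = 213/626 = 0.3403.
Pooled p̂ = (114+213)/(252+626) = 327/878 = 0.3724.
SE = √(0.233728 × 0.0055657) = 0.0361.
z = (0.4524 − 0.3403)/0.0361 = 0.1121/0.0361 = 3.11.

z = 3.11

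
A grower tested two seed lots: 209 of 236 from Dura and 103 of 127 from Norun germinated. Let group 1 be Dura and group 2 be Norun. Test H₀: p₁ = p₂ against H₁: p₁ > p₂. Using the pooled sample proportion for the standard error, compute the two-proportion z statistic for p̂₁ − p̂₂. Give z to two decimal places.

p̂₁ = 209/236 = 0.8856, p̂₂ = 103/127 = 0.8110.
Pooled p̂ = (209+103)/(236+127) = 312/363 = 0.8595.
SE = √(p̂(1−p̂)(1/n₁+1/n₂)) = √(0.8595·0.1405·0.0121113) = √(0.00146252) = 0.0382.
z = (0.8856 − 0.8110)/0.0382 = 0.0746/0.0382 = 1.95.

z = 1.95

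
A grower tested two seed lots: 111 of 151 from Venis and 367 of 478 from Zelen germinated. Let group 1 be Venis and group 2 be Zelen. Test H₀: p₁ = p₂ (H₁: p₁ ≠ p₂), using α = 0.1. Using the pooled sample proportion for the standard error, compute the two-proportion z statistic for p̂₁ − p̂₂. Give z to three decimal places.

p̂₁ = 111/151 ≈ 0.73510, p̂₂ = 367/478 ≈ 0.76778.
Pooled p̂ = (111+367)/(151+478) = 478/629 = 0.75994.
SE = √(p̂(1−p̂)(1/n₁+1/n₂)) = √(0.75994·0.24006·0.00871457) = √(0.00158983) = 0.03987.
z = (0.73510 − 0.76778)/0.03987 = -0.03268/0.03987 = -0.820.
Two-sided p-value ≈ 2·Φ(−0.820) = 0.4124, so at α = 0.1 we fail to reject H₀.

z = -0.820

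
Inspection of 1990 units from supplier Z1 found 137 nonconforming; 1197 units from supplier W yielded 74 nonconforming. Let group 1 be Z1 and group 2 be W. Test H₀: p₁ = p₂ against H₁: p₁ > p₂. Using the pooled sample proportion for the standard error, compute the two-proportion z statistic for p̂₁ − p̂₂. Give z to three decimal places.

p̂₁ = 137/1990 = 0.06884, p̂₂ = 74/1197 = 0.06182.
Pooled p̂ = (137+74)/(1990+1197) = 211/3187 = 0.06621.
SE = √(0.0618232 × 0.00133793) = 0.00909.
z = (0.06884 − 0.06182)/0.00909 = 0.00702/0.00909 = 0.772.

z = 0.772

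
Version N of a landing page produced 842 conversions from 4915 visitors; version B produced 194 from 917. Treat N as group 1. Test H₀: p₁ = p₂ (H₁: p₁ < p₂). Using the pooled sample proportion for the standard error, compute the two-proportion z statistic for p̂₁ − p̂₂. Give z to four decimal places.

p̂₁ = 842/4915 ≈ 0.171312, p̂₂ = 194/917 ≈ 0.211559.
Pooled p̂ = (842+194)/(4915+917) = 1036/5832 = 0.177641.
SE = √(p̂(1−p̂)(1/n₁+1/n₂)) = √(0.177641·0.822359·0.00129397) = √(0.000189029) = 0.013749.
z = (0.171312 − 0.211559)/0.013749 = -0.040247/0.013749 = -2.9273.

z = -2.9273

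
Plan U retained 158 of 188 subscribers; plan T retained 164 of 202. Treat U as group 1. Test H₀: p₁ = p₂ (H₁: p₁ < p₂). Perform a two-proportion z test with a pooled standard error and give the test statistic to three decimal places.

p̂₁ = 158/188 ≈ 0.840426, p̂₂ = 164/202 ≈ 0.811881.
Pooled p̂ = (158+164)/(188+202) = 322/390 = 0.825641.
SE = √(0.143958 × 0.0102696) = 0.038450.
z = (0.840426 − 0.811881)/0.038450 = 0.028545/0.038450 = 0.742.
p-value = P(Z < 0.742) ≈ 0.7711.

z = 0.742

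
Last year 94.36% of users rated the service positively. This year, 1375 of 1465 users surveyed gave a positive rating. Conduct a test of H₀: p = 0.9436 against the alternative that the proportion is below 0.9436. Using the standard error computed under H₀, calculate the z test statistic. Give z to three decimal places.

z = -0.835

p̂ = 1375/1465 ≈ 0.938567.
SE = √(p₀(1−p₀)/n) = √(0.053219/1465) = 0.006027.
z = (0.938567 − 0.9436)/0.006027 = -0.005033/0.006027 = -0.835.
p-value = P(Z < -0.835) ≈ 0.2018.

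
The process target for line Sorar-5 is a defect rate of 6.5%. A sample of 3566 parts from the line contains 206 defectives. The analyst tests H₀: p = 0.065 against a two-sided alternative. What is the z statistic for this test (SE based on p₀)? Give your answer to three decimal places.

z = -1.752

p̂ = 206/3566 = 0.057768.
Under H₀, SE = √(0.065·0.935/3566) = √(1.70429e-05) = 0.004128.
z = (0.057768 − 0.065)/0.004128 = -0.007232/0.004128 = -1.752.
Two-sided p-value ≈ 2·Φ(−1.752) = 0.0798.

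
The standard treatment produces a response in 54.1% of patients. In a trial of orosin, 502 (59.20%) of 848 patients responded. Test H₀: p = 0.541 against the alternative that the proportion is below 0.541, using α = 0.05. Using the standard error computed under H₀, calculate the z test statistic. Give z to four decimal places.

z = 2.9792

p̂ = 502/848 ≈ 0.5919811.
Under H₀, SE = √(0.541·0.459/848) = √(0.000292829) = 0.0171122.
z = (0.5919811 − 0.541)/0.0171122 = 0.0509811/0.0171122 = 2.9792.
p-value = P(Z < 2.979) ≈ 0.9986. With α = 0.05, fail to reject H₀.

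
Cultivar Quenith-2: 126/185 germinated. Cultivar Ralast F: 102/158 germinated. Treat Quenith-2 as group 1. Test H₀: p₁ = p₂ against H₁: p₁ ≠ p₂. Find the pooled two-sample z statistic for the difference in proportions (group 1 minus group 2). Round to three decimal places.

z = 0.694

p̂₁ = 126/185 = 0.68108, p̂₂ = 102/158 = 0.64557.
Pooled p̂ = (126+102)/(185+158) = 228/343 = 0.66472.
SE = √(p̂(1−p̂)(1/n₁+1/n₂)) = √(0.66472·0.33528·0.0117345) = √(0.00261523) = 0.05114.
z = (0.68108 − 0.64557)/0.05114 = 0.03551/0.05114 = 0.694.
Two-sided p-value ≈ 2·Φ(−0.694) = 0.4874.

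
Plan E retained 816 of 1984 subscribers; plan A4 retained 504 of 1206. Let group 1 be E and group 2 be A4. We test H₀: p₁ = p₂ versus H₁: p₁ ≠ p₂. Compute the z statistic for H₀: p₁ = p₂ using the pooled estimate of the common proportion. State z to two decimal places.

z = -0.37

p̂₁ = 816/1984 = 0.4113, p̂₂ = 504/1206 = 0.4179.
Pooled p̂ = (816+504)/(1984+1206) = 1320/3190 = 0.4138.
SE = √(0.242568 × 0.00133322) = 0.0180.
z = (0.4113 − 0.4179)/0.0180 = -0.0066/0.0180 = -0.37.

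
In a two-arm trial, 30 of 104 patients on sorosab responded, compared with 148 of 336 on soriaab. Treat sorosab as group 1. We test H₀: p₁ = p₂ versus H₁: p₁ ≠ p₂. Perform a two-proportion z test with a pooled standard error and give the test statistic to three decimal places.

p̂₁ = 30/104 = 0.28846, p̂₂ = 148/336 = 0.44048.
Pooled p̂ = (30+148)/(104+336) = 178/440 = 0.40455.
SE = √(p̂(1−p̂)(1/n₁+1/n₂)) = √(0.40455·0.59545·0.0125916) = √(0.00303316) = 0.05507.
z = (0.28846 − 0.44048)/0.05507 = -0.15202/0.05507 = -2.760.

z = -2.760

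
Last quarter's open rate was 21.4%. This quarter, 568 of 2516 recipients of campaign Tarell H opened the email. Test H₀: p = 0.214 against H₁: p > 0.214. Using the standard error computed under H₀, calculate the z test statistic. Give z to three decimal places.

p̂ = 568/2516 = 0.22576.
Under H₀, SE = √(0.214·0.786/2516) = √(6.68537e-05) = 0.00818.
z = (0.22576 − 0.214)/0.00818 = 0.01176/0.00818 = 1.438.
p-value = P(Z > 1.438) ≈ 0.0753.

z = 1.438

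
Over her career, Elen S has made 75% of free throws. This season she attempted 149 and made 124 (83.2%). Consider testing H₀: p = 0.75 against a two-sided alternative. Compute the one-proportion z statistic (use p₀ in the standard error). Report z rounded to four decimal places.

z = 2.3176

p̂ = 124/149 ≈ 0.832215.
SE = √(p₀(1−p₀)/n) = √(0.1875/149) = 0.035474.
z = (0.832215 − 0.75)/0.035474 = 0.082215/0.035474 = 2.3176.
p-value = 2·P(Z > 2.318) ≈ 0.0205.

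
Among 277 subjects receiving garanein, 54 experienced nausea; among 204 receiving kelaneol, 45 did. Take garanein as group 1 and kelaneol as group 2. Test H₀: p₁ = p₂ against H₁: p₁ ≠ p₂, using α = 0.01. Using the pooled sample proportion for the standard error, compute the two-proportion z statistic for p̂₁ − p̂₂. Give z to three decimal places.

z = -0.687

p̂₁ = 54/277 ≈ 0.19495, p̂₂ = 45/204 ≈ 0.22059.
Pooled p̂ = (54+45)/(277+204) = 99/481 = 0.20582.
SE = √(0.163459 × 0.00851207) = 0.03730.
z = (0.19495 − 0.22059)/0.03730 = -0.02564/0.03730 = -0.687.
p-value = 2·P(Z > 0.687) ≈ 0.4918, so at α = 0.01 we fail to reject H₀.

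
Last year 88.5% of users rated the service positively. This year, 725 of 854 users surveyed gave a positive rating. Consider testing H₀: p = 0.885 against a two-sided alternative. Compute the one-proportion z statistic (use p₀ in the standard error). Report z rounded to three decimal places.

z = -3.303

p̂ = 725/854 = 0.848946.
Standard error under H₀: √(0.885×0.115/854) = 0.010917.
z = (0.848946 − 0.885)/0.010917 = -0.036054/0.010917 = -3.303.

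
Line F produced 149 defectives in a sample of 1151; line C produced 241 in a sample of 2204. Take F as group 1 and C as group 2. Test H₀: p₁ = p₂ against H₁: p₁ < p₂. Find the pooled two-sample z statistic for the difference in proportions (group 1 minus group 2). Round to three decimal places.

p̂₁ = 149/1151 ≈ 0.129453, p̂₂ = 241/2204 ≈ 0.109347.
Pooled p̂ = (149+241)/(1151+2204) = 390/3355 = 0.116244.
SE = √(p̂(1−p̂)(1/n₁+1/n₂)) = √(0.116244·0.883756·0.00132253) = √(0.000135866) = 0.011656.
z = (0.129453 − 0.109347)/0.011656 = 0.020106/0.011656 = 1.725.
p-value = P(Z < 1.725) ≈ 0.9577.

z = 1.725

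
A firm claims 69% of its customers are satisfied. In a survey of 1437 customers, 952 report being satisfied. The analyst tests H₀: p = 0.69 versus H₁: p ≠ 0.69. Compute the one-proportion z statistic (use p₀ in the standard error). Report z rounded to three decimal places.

p̂ = 952/1437 = 0.66249.
Standard error under H₀: √(0.69×0.31/1437) = 0.01220.
z = (0.66249 − 0.69)/0.01220 = -0.02751/0.01220 = -2.255.
Two-sided p-value ≈ 2·Φ(−2.255) = 0.0242.

z = -2.255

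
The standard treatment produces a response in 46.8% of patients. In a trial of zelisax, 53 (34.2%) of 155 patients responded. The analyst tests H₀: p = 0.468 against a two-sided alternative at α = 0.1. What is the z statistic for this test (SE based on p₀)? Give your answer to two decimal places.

z = -3.15

p̂ = 53/155 ≈ 0.34194.
Standard error under H₀: √(0.468×0.532/155) = 0.04008.
z = (0.34194 − 0.468)/0.04008 = -0.12606/0.04008 = -3.15.
p-value = 2·P(Z > 3.145) ≈ 0.0017; since p < α = 0.1, reject H₀.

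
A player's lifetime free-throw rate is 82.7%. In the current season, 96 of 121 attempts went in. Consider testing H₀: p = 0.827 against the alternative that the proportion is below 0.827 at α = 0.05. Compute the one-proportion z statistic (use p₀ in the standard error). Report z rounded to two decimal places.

z = -0.98

p̂ = 96/121 ≈ 0.7934.
Under H₀, SE = √(0.827·0.173/121) = √(0.0011824) = 0.0344.
z = (0.7934 − 0.827)/0.0344 = -0.0336/0.0344 = -0.98.
p-value = P(Z < -0.977) ≈ 0.1642. With α = 0.05, fail to reject H₀.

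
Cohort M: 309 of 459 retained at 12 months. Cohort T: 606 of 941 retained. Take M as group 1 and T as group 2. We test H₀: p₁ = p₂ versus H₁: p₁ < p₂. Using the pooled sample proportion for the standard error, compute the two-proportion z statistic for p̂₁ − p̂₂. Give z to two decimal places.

p̂₁ = 309/459 ≈ 0.6732, p̂₂ = 606/941 ≈ 0.6440.
Pooled p̂ = (309+606)/(459+941) = 915/1400 = 0.6536.
SE = √(0.226416 × 0.00324135) = 0.0271.
z = (0.6732 − 0.6440)/0.0271 = 0.0292/0.0271 = 1.08.
p-value = P(Z < 1.078) ≈ 0.8595.

z = 1.08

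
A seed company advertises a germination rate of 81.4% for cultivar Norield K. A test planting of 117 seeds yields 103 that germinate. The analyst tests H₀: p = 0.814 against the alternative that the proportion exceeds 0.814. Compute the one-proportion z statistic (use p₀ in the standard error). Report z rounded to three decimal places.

z = 1.844

p̂ = 103/117 = 0.88034.
Under H₀, SE = √(0.814·0.186/117) = √(0.00129405) = 0.03597.
z = (0.88034 − 0.814)/0.03597 = 0.06634/0.03597 = 1.844.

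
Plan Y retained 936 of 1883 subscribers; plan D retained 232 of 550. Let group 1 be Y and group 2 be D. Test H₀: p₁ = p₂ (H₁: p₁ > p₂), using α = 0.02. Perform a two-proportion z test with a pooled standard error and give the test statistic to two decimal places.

p̂₁ = 936/1883 = 0.4971, p̂₂ = 232/550 = 0.4218.
Pooled p̂ = (936+232)/(1883+550) = 1168/2433 = 0.4801.
SE = √(p̂(1−p̂)(1/n₁+1/n₂)) = √(0.4801·0.5199·0.00234925) = √(0.000586379) = 0.0242.
z = (0.4971 − 0.4218)/0.0242 = 0.0753/0.0242 = 3.11.
p-value = P(Z > 3.108) ≈ 0.0009. With α = 0.02, reject H₀.

z = 3.11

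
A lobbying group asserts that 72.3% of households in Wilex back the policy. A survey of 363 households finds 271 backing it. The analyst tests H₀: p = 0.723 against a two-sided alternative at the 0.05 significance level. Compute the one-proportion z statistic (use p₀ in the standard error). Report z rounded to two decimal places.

z = 1.00

p̂ = 271/363 ≈ 0.7466.
Under H₀, SE = √(0.723·0.277/363) = √(0.000551711) = 0.0235.
z = (0.7466 − 0.723)/0.0235 = 0.0236/0.0235 = 1.00.
Two-sided p-value ≈ 2·Φ(−1.003) = 0.3159. With α = 0.05, fail to reject H₀.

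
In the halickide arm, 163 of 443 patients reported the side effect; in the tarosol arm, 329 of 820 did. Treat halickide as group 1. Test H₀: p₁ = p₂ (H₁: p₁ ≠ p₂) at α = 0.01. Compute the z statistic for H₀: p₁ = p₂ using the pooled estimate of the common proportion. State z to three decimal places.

p̂₁ = 163/443 = 0.36795, p̂₂ = 329/820 = 0.40122.
Pooled p̂ = (163+329)/(443+820) = 492/1263 = 0.38955.
SE = √(0.237801 × 0.00347685) = 0.02875.
z = (0.36795 − 0.40122)/0.02875 = -0.03327/0.02875 = -1.157.
p-value = 2·P(Z > 1.157) ≈ 0.2472; since p > α = 0.01, fail to reject H₀.

z = -1.157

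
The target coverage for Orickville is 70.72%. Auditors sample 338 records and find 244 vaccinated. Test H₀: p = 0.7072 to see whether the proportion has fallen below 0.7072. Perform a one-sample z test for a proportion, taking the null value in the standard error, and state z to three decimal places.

z = 0.594

p̂ = 244/338 ≈ 0.72189.
SE = √(p₀(1−p₀)/n) = √(0.20707/338) = 0.02475.
z = (0.72189 − 0.7072)/0.02475 = 0.01469/0.02475 = 0.594.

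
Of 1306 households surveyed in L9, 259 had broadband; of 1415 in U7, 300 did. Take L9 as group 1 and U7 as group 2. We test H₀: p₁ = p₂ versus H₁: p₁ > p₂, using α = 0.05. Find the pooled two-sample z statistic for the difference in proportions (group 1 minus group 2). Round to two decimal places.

p̂₁ = 259/1306 ≈ 0.1983, p̂₂ = 300/1415 ≈ 0.2120.
Pooled p̂ = (259+300)/(1306+1415) = 559/2721 = 0.2054.
SE = √(p̂(1−p̂)(1/n₁+1/n₂)) = √(0.2054·0.7946·0.00147241) = √(0.000240347) = 0.0155.
z = (0.1983 − 0.2120)/0.0155 = -0.0137/0.0155 = -0.88.
p-value = P(Z > -0.884) ≈ 0.8115; since p > α = 0.05, fail to reject H₀.

z = -0.88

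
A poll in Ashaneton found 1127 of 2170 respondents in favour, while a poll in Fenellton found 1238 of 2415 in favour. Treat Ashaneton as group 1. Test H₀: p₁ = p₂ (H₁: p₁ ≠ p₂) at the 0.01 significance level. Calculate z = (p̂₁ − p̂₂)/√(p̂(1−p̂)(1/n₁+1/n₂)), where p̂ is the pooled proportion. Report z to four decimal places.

z = 0.4550

p̂₁ = 1127/2170 = 0.519355, p̂₂ = 1238/2415 = 0.512629.
Pooled p̂ = (1127+1238)/(2170+2415) = 2365/4585 = 0.515812.
SE = √(0.24975 × 0.000874908) = 0.014782.
z = (0.519355 − 0.512629)/0.014782 = 0.006726/0.014782 = 0.4550.
Two-sided p-value ≈ 2·Φ(−0.455) = 0.6491, so at α = 0.01 we fail to reject H₀.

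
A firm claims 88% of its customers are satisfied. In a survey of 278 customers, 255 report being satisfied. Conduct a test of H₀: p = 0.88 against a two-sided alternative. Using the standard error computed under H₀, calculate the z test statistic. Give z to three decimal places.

z = 1.912

p̂ = 255/278 = 0.91727.
SE = √(p₀(1−p₀)/n) = √(0.1056/278) = 0.01949.
z = (0.91727 − 0.88)/0.01949 = 0.03727/0.01949 = 1.912.
Two-sided p-value ≈ 2·Φ(−1.912) = 0.0559.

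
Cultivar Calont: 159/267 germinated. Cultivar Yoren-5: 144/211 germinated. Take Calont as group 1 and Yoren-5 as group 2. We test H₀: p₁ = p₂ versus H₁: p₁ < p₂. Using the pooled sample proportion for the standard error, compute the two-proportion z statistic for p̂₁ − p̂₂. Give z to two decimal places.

z = -1.96

p̂₁ = 159/267 = 0.5955, p̂₂ = 144/211 = 0.6825.
Pooled p̂ = (159+144)/(267+211) = 303/478 = 0.6339.
SE = √(p̂(1−p̂)(1/n₁+1/n₂)) = √(0.6339·0.3661·0.00848465) = √(0.00196906) = 0.0444.
z = (0.5955 − 0.6825)/0.0444 = -0.0870/0.0444 = -1.96.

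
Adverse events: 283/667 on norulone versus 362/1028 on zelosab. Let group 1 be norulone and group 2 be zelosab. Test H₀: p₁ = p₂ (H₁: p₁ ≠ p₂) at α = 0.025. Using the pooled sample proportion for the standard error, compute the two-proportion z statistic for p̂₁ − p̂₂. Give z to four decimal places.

p̂₁ = 283/667 ≈ 0.4242879, p̂₂ = 362/1028 ≈ 0.3521401.
Pooled p̂ = (283+362)/(667+1028) = 645/1695 = 0.3805310.
SE = √(0.235727 × 0.00247201) = 0.0241396.
z = (0.4242879 − 0.3521401)/0.0241396 = 0.0721478/0.0241396 = 2.9888.
Two-sided p-value ≈ 2·Φ(−2.989) = 0.0028; since p < α = 0.025, reject H₀.

z = 2.9888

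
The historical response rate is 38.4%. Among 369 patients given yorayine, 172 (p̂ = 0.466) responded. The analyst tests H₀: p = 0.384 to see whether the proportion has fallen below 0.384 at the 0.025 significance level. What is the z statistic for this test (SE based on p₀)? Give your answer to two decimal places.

z = 3.24

p̂ = 172/369 ≈ 0.46612.
Standard error under H₀: √(0.384×0.616/369) = 0.02532.
z = (0.46612 − 0.384)/0.02532 = 0.08212/0.02532 = 3.24.
p-value = P(Z < 3.244) ≈ 0.9994, so at α = 0.025 we fail to reject H₀.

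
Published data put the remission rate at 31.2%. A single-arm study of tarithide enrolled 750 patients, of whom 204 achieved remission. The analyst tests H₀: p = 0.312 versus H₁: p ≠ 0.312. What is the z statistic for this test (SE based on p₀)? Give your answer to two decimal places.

p̂ = 204/750 = 0.27200.
Standard error under H₀: √(0.312×0.688/750) = 0.01692.
z = (0.27200 − 0.312)/0.01692 = -0.04000/0.01692 = -2.36.

z = -2.36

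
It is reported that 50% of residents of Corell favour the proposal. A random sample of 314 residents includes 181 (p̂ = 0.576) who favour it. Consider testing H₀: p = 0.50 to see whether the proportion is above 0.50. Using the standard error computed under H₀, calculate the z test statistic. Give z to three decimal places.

z = 2.709

p̂ = 181/314 ≈ 0.576433.
SE = √(p₀(1−p₀)/n) = √(0.25/314) = 0.028217.
z = (0.576433 − 0.5)/0.028217 = 0.076433/0.028217 = 2.709.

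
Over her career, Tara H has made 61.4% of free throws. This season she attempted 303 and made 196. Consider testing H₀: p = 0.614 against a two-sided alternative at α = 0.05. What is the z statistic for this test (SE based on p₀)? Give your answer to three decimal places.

p̂ = 196/303 ≈ 0.64686.
Under H₀, SE = √(0.614·0.386/303) = √(0.000782191) = 0.02797.
z = (0.64686 − 0.614)/0.02797 = 0.03286/0.02797 = 1.175.
p-value = 2·P(Z > 1.175) ≈ 0.2400; since p > α = 0.05, fail to reject H₀.

z = 1.175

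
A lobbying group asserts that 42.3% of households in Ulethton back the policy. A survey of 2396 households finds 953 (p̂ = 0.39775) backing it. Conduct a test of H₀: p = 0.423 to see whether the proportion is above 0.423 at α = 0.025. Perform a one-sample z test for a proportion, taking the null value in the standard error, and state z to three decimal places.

p̂ = 953/2396 ≈ 0.39775.
SE = √(p₀(1−p₀)/n) = √(0.24407/2396) = 0.01009.
z = (0.39775 − 0.423)/0.01009 = -0.02525/0.01009 = -2.502.
p-value = P(Z > -2.502) ≈ 0.9938, so at α = 0.025 we fail to reject H₀.

z = -2.502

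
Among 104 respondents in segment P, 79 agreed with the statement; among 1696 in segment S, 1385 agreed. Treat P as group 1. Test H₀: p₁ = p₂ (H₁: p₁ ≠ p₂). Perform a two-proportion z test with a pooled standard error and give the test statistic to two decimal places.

z = -1.45

p̂₁ = 79/104 = 0.7596, p̂₂ = 1385/1696 = 0.8166.
Pooled p̂ = (79+1385)/(104+1696) = 1464/1800 = 0.8133.
SE = √(0.151822 × 0.010205) = 0.0394.
z = (0.7596 − 0.8166)/0.0394 = -0.0570/0.0394 = -1.45.
p-value = 2·P(Z > 1.448) ≈ 0.1475.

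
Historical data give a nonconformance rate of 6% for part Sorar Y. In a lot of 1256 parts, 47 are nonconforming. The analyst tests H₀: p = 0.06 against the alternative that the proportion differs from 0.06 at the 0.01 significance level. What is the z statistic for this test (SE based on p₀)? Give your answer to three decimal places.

p̂ = 47/1256 ≈ 0.03742.
Standard error under H₀: √(0.06×0.94/1256) = 0.00670.
z = (0.03742 − 0.06)/0.00670 = -0.02258/0.00670 = -3.370.
Two-sided p-value ≈ 2·Φ(−3.370) = 0.0008, so at α = 0.01 we reject H₀.

z = -3.370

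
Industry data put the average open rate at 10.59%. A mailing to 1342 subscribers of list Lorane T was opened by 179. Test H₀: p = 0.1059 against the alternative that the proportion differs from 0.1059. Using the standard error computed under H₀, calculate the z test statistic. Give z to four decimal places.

p̂ = 179/1342 = 0.1333830.
Standard error under H₀: √(0.1059×0.8941/1342) = 0.0083997.
z = (0.1333830 − 0.1059)/0.0083997 = 0.0274830/0.0083997 = 3.2719.

z = 3.2719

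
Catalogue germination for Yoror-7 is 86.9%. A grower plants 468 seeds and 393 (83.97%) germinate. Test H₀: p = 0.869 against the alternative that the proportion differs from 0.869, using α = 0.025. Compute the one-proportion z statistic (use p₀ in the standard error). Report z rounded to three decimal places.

p̂ = 393/468 ≈ 0.83974.
Standard error under H₀: √(0.869×0.131/468) = 0.01560.
z = (0.83974 − 0.869)/0.01560 = -0.02926/0.01560 = -1.876.
p-value = 2·P(Z > 1.876) ≈ 0.0607; since p > α = 0.025, fail to reject H₀.

z = -1.876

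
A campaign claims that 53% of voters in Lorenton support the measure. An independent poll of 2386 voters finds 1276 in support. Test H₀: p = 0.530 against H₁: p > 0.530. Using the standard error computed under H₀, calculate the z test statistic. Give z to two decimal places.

z = 0.47

p̂ = 1276/2386 ≈ 0.5348.
Standard error under H₀: √(0.53×0.47/2386) = 0.0102.
z = (0.5348 − 0.53)/0.0102 = 0.0048/0.0102 = 0.47.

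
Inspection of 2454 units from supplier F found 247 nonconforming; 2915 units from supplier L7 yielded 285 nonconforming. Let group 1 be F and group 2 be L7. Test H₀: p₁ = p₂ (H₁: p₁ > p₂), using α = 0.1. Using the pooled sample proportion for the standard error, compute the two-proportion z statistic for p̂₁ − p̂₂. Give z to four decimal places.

z = 0.3521

p̂₁ = 247/2454 ≈ 0.100652, p̂₂ = 285/2915 ≈ 0.097770.
Pooled p̂ = (247+285)/(2454+2915) = 532/5369 = 0.099087.
SE = √(p̂(1−p̂)(1/n₁+1/n₂)) = √(0.099087·0.900913·0.000750551) = √(6.7001e-05) = 0.008185.
z = (0.100652 − 0.097770)/0.008185 = 0.002882/0.008185 = 0.3521.
p-value = P(Z > 0.352) ≈ 0.3624. With α = 0.1, fail to reject H₀.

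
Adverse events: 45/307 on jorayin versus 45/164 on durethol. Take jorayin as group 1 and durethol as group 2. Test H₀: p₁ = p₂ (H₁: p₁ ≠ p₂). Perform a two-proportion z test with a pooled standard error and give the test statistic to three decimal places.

p̂₁ = 45/307 ≈ 0.14658, p̂₂ = 45/164 ≈ 0.27439.
Pooled p̂ = (45+45)/(307+164) = 90/471 = 0.19108.
SE = √(p̂(1−p̂)(1/n₁+1/n₂)) = √(0.19108·0.80892·0.00935489) = √(0.00144599) = 0.03803.
z = (0.14658 − 0.27439)/0.03803 = -0.12781/0.03803 = -3.361.
Two-sided p-value ≈ 2·Φ(−3.361) = 0.0008.

z = -3.361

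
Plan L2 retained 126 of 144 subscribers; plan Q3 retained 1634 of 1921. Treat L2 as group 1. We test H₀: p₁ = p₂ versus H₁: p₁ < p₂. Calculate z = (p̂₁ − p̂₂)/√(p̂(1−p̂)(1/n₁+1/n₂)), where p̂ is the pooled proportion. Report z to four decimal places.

p̂₁ = 126/144 = 0.875000, p̂₂ = 1634/1921 = 0.850599.
Pooled p̂ = (126+1634)/(144+1921) = 1760/2065 = 0.852300.
SE = √(p̂(1−p̂)(1/n₁+1/n₂)) = √(0.852300·0.147700·0.00746501) = √(0.000939729) = 0.030655.
z = (0.875000 − 0.850599)/0.030655 = 0.024401/0.030655 = 0.7960.

z = 0.7960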